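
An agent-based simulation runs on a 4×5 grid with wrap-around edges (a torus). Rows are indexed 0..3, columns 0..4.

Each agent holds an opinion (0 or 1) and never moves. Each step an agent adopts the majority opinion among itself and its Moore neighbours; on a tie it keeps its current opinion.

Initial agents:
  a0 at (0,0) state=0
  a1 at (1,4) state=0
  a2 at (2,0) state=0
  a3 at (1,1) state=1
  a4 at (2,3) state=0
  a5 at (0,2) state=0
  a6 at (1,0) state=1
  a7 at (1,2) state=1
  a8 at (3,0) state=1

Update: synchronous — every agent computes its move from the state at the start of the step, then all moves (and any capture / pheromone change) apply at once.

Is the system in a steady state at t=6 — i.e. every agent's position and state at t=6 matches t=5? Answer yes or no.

t=1: a0@(0,0):1 a1@(1,4):0 a2@(2,0):1 a3@(1,1):1 a4@(2,3):0 a5@(0,2):1 a6@(1,0):0 a7@(1,2):1 a8@(3,0):0
t=2: a0@(0,0):0 a1@(1,4):0 a2@(2,0):0 a3@(1,1):1 a4@(2,3):0 a5@(0,2):1 a6@(1,0):1 a7@(1,2):1 a8@(3,0):1
t=3: a0@(0,0):1 a1@(1,4):0 a2@(2,0):1 a3@(1,1):1 a4@(2,3):0 a5@(0,2):1 a6@(1,0):0 a7@(1,2):1 a8@(3,0):0
t=4: a0@(0,0):0 a1@(1,4):0 a2@(2,0):0 a3@(1,1):1 a4@(2,3):0 a5@(0,2):1 a6@(1,0):1 a7@(1,2):1 a8@(3,0):1
t=5: a0@(0,0):1 a1@(1,4):0 a2@(2,0):1 a3@(1,1):1 a4@(2,3):0 a5@(0,2):1 a6@(1,0):0 a7@(1,2):1 a8@(3,0):0
t=6: a0@(0,0):0 a1@(1,4):0 a2@(2,0):0 a3@(1,1):1 a4@(2,3):0 a5@(0,2):1 a6@(1,0):1 a7@(1,2):1 a8@(3,0):1

no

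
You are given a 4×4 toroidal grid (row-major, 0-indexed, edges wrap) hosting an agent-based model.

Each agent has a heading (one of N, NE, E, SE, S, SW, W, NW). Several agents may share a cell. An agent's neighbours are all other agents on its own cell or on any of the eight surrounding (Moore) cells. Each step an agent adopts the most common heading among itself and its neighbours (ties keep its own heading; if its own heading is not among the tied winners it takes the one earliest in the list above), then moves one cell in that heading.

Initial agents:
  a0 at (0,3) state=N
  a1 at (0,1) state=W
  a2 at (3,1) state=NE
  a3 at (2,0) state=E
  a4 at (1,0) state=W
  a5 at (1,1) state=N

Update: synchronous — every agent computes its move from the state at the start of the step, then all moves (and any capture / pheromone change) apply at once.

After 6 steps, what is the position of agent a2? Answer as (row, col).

t=1: a0@(3,3):N a1@(0,0):W a2@(2,2):NE a3@(2,1):E a4@(1,3):W a5@(1,0):W
t=2: a0@(2,3):N a1@(0,3):W a2@(1,3):NE a3@(2,2):E a4@(1,2):W a5@(1,3):W
t=3: a0@(2,2):W a1@(0,2):W a2@(1,2):W a3@(2,1):W a4@(1,1):W a5@(1,2):W
t=4: a0@(2,1):W a1@(0,1):W a2@(1,1):W a3@(2,0):W a4@(1,0):W a5@(1,1):W
t=5: a0@(2,0):W a1@(0,0):W a2@(1,0):W a3@(2,3):W a4@(1,3):W a5@(1,0):W
t=6: a0@(2,3):W a1@(0,3):W a2@(1,3):W a3@(2,2):W a4@(1,2):W a5@(1,3):W

(1, 3)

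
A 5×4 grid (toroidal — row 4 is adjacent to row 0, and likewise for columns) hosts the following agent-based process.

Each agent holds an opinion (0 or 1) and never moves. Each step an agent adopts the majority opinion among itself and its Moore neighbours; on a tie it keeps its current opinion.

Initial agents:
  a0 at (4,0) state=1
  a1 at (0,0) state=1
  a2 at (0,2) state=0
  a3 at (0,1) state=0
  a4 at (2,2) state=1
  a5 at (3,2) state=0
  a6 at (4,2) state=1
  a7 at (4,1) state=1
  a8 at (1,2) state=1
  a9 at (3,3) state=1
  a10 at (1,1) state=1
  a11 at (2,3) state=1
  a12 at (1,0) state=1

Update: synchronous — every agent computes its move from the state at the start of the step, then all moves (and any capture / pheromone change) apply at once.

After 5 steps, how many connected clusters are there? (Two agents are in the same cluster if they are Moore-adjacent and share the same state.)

t=1: a0@(4,0):1 a1@(0,0):1 a2@(0,2):1 a3@(0,1):1 a4@(2,2):1 a5@(3,2):1 a6@(4,2):1 a7@(4,1):1 a8@(1,2):1 a9@(3,3):1 a10@(1,1):1 a11@(2,3):1 a12@(1,0):1
t=2: (unchanged — steady state)

1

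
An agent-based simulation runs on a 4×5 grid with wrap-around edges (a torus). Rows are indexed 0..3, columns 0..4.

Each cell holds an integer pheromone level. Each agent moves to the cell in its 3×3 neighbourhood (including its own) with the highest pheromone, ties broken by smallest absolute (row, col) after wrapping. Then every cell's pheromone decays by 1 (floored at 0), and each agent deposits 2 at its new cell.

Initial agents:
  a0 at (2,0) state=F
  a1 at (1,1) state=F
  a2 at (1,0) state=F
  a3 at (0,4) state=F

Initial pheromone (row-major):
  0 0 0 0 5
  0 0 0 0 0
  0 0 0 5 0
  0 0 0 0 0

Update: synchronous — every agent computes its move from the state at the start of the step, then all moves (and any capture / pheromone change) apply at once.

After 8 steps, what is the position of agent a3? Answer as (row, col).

(0, 4)

t=1: a0@(1,0) a1@(0,0) a2@(0,4) a3@(0,4) | pheromone: 2 0 0 0 8 / 2 0 0 0 0 / 0 0 0 4 0 / 0 0 0 0 0
t=2: a0@(0,4) a1@(0,4) a2@(0,4) a3@(0,4) | pheromone: 1 0 0 0 15 / 1 0 0 0 0 / 0 0 0 3 0 / 0 0 0 0 0
t=3: a0@(0,4) a1@(0,4) a2@(0,4) a3@(0,4) | pheromone: 0 0 0 0 22 / 0 0 0 0 0 / 0 0 0 2 0 / 0 0 0 0 0
t=4: a0@(0,4) a1@(0,4) a2@(0,4) a3@(0,4) | pheromone: 0 0 0 0 29 / 0 0 0 0 0 / 0 0 0 1 0 / 0 0 0 0 0
t=5: a0@(0,4) a1@(0,4) a2@(0,4) a3@(0,4) | pheromone: 0 0 0 0 36 / 0 0 0 0 0 / 0 0 0 0 0 / 0 0 0 0 0
t=6: a0@(0,4) a1@(0,4) a2@(0,4) a3@(0,4) | pheromone: 0 0 0 0 43 / 0 0 0 0 0 / 0 0 0 0 0 / 0 0 0 0 0
t=7: a0@(0,4) a1@(0,4) a2@(0,4) a3@(0,4) | pheromone: 0 0 0 0 50 / 0 0 0 0 0 / 0 0 0 0 0 / 0 0 0 0 0
t=8: a0@(0,4) a1@(0,4) a2@(0,4) a3@(0,4) | pheromone: 0 0 0 0 57 / 0 0 0 0 0 / 0 0 0 0 0 / 0 0 0 0 0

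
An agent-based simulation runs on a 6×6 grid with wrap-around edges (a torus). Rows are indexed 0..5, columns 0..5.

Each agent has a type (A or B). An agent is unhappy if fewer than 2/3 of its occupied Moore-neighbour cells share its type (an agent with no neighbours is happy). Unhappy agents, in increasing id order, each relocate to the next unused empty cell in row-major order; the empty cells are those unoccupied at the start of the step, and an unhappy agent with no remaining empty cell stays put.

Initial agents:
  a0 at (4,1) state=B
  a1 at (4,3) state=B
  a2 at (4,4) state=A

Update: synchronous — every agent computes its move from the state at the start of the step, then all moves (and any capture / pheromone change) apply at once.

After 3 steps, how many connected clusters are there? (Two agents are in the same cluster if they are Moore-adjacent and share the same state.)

3

t=1: a0@(4,1):B a1@(0,0):B a2@(0,1):A
t=2: a0@(4,1):B a1@(0,2):B a2@(0,3):A
t=3: a0@(4,1):B a1@(0,0):B a2@(0,1):A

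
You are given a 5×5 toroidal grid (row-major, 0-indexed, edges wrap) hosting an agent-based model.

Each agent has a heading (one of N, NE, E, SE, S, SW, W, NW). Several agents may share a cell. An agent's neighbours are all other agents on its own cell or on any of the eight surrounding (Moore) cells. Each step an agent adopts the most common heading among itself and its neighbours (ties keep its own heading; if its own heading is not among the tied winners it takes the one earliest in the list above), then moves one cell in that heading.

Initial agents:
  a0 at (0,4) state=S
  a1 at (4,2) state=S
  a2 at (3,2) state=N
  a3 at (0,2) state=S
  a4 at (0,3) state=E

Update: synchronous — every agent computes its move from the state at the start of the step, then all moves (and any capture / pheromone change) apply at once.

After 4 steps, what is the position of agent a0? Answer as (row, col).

t=1: a0@(1,4):S a1@(0,2):S a2@(2,2):N a3@(1,2):S a4@(1,3):S
t=2: a0@(2,4):S a1@(1,2):S a2@(3,2):S a3@(2,2):S a4@(2,3):S
t=3: a0@(3,4):S a1@(2,2):S a2@(4,2):S a3@(3,2):S a4@(3,3):S
t=4: a0@(4,4):S a1@(3,2):S a2@(0,2):S a3@(4,2):S a4@(4,3):S

(4, 4)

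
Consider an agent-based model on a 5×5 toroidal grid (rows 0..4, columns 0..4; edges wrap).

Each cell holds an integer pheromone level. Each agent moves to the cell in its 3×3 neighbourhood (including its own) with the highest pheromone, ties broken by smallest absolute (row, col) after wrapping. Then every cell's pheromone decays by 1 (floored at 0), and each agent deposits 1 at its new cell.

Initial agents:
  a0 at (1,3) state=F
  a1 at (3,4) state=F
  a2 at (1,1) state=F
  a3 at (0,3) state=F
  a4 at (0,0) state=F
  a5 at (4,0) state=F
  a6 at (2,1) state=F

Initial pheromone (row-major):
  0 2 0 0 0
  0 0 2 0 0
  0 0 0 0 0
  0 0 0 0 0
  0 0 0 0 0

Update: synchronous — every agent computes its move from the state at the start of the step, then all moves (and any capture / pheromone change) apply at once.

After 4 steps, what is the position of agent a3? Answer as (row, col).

t=1: a0@(1,2) a1@(2,0) a2@(0,1) a3@(1,2) a4@(0,1) a5@(0,1) a6@(1,2) | pheromone: 0 4 0 0 0 / 0 0 4 0 0 / 1 0 0 0 0 / 0 0 0 0 0 / 0 0 0 0 0
t=2: a0@(0,1) a1@(2,0) a2@(0,1) a3@(0,1) a4@(0,1) a5@(0,1) a6@(0,1) | pheromone: 0 9 0 0 0 / 0 0 3 0 0 / 1 0 0 0 0 / 0 0 0 0 0 / 0 0 0 0 0
t=3: a0@(0,1) a1@(2,0) a2@(0,1) a3@(0,1) a4@(0,1) a5@(0,1) a6@(0,1) | pheromone: 0 14 0 0 0 / 0 0 2 0 0 / 1 0 0 0 0 / 0 0 0 0 0 / 0 0 0 0 0
t=4: a0@(0,1) a1@(2,0) a2@(0,1) a3@(0,1) a4@(0,1) a5@(0,1) a6@(0,1) | pheromone: 0 19 0 0 0 / 0 0 1 0 0 / 1 0 0 0 0 / 0 0 0 0 0 / 0 0 0 0 0

(0, 1)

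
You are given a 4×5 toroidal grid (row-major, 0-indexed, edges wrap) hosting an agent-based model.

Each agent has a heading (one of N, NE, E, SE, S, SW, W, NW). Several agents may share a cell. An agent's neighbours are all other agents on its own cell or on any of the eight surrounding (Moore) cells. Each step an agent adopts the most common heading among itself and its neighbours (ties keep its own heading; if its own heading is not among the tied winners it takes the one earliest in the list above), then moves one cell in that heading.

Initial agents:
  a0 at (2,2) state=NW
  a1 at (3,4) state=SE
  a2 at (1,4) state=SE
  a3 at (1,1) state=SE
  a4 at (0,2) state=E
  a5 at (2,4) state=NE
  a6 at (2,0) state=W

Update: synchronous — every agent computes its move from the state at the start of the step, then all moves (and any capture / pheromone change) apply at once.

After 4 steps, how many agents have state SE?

6

t=1: a0@(1,1):NW a1@(0,0):SE a2@(2,0):SE a3@(2,2):SE a4@(0,3):E a5@(3,0):SE a6@(3,1):SE
t=2: a0@(2,2):SE a1@(1,1):SE a2@(3,1):SE a3@(3,3):SE a4@(0,4):E a5@(0,1):SE a6@(0,2):SE
t=3: a0@(3,3):SE a1@(2,2):SE a2@(0,2):SE a3@(0,4):SE a4@(0,0):E a5@(1,2):SE a6@(1,3):SE
t=4: a0@(0,4):SE a1@(3,3):SE a2@(1,3):SE a3@(1,0):SE a4@(0,1):E a5@(2,3):SE a6@(2,4):SE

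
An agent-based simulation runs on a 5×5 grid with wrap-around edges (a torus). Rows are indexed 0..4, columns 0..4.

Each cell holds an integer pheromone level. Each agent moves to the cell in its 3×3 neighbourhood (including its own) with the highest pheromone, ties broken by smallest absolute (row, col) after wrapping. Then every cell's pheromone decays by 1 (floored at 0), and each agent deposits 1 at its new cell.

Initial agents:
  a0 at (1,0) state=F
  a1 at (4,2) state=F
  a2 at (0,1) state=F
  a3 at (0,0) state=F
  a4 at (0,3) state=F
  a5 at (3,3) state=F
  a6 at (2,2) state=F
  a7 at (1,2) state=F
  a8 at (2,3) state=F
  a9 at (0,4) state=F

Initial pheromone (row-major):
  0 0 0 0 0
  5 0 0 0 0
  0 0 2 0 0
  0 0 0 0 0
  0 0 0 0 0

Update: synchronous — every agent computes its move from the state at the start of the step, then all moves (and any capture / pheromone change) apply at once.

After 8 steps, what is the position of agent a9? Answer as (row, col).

t=1: a0@(1,0) a1@(0,1) a2@(1,0) a3@(1,0) a4@(0,2) a5@(2,2) a6@(2,2) a7@(2,2) a8@(2,2) a9@(1,0) | pheromone: 0 1 1 0 0 / 8 0 0 0 0 / 0 0 5 0 0 / 0 0 0 0 0 / 0 0 0 0 0
t=2: a0@(1,0) a1@(1,0) a2@(1,0) a3@(1,0) a4@(0,1) a5@(2,2) a6@(2,2) a7@(2,2) a8@(2,2) a9@(1,0) | pheromone: 0 1 0 0 0 / 12 0 0 0 0 / 0 0 8 0 0 / 0 0 0 0 0 / 0 0 0 0 0
t=3: a0@(1,0) a1@(1,0) a2@(1,0) a3@(1,0) a4@(1,0) a5@(2,2) a6@(2,2) a7@(2,2) a8@(2,2) a9@(1,0) | pheromone: 0 0 0 0 0 / 17 0 0 0 0 / 0 0 11 0 0 / 0 0 0 0 0 / 0 0 0 0 0
t=4: a0@(1,0) a1@(1,0) a2@(1,0) a3@(1,0) a4@(1,0) a5@(2,2) a6@(2,2) a7@(2,2) a8@(2,2) a9@(1,0) | pheromone: 0 0 0 0 0 / 22 0 0 0 0 / 0 0 14 0 0 / 0 0 0 0 0 / 0 0 0 0 0
t=5: a0@(1,0) a1@(1,0) a2@(1,0) a3@(1,0) a4@(1,0) a5@(2,2) a6@(2,2) a7@(2,2) a8@(2,2) a9@(1,0) | pheromone: 0 0 0 0 0 / 27 0 0 0 0 / 0 0 17 0 0 / 0 0 0 0 0 / 0 0 0 0 0
t=6: a0@(1,0) a1@(1,0) a2@(1,0) a3@(1,0) a4@(1,0) a5@(2,2) a6@(2,2) a7@(2,2) a8@(2,2) a9@(1,0) | pheromone: 0 0 0 0 0 / 32 0 0 0 0 / 0 0 20 0 0 / 0 0 0 0 0 / 0 0 0 0 0
t=7: a0@(1,0) a1@(1,0) a2@(1,0) a3@(1,0) a4@(1,0) a5@(2,2) a6@(2,2) a7@(2,2) a8@(2,2) a9@(1,0) | pheromone: 0 0 0 0 0 / 37 0 0 0 0 / 0 0 23 0 0 / 0 0 0 0 0 / 0 0 0 0 0
t=8: a0@(1,0) a1@(1,0) a2@(1,0) a3@(1,0) a4@(1,0) a5@(2,2) a6@(2,2) a7@(2,2) a8@(2,2) a9@(1,0) | pheromone: 0 0 0 0 0 / 42 0 0 0 0 / 0 0 26 0 0 / 0 0 0 0 0 / 0 0 0 0 0

(1, 0)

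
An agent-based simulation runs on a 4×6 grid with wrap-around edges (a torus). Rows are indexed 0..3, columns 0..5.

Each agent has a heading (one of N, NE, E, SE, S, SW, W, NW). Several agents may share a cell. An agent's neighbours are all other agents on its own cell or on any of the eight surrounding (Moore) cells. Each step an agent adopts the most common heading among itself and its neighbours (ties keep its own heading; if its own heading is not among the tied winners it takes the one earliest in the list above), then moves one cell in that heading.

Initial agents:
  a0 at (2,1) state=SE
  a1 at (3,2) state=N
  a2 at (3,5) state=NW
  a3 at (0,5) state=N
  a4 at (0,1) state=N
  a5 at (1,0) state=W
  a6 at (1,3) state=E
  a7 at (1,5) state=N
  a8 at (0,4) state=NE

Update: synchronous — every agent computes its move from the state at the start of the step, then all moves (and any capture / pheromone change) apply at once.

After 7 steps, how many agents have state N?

9

t=1: a0@(3,2):SE a1@(2,2):N a2@(2,4):NW a3@(3,5):N a4@(3,1):N a5@(0,0):N a6@(1,4):E a7@(0,5):N a8@(3,4):N
t=2: a0@(2,2):N a1@(1,2):N a2@(1,4):N a3@(2,5):N a4@(2,1):N a5@(3,0):N a6@(1,5):E a7@(3,5):N a8@(2,4):N
t=3: a0@(1,2):N a1@(0,2):N a2@(0,4):N a3@(1,5):N a4@(1,1):N a5@(2,0):N a6@(0,5):N a7@(2,5):N a8@(1,4):N
t=4: a0@(0,2):N a1@(3,2):N a2@(3,4):N a3@(0,5):N a4@(0,1):N a5@(1,0):N a6@(3,5):N a7@(1,5):N a8@(0,4):N
t=5: a0@(3,2):N a1@(2,2):N a2@(2,4):N a3@(3,5):N a4@(3,1):N a5@(0,0):N a6@(2,5):N a7@(0,5):N a8@(3,4):N
t=6: a0@(2,2):N a1@(1,2):N a2@(1,4):N a3@(2,5):N a4@(2,1):N a5@(3,0):N a6@(1,5):N a7@(3,5):N a8@(2,4):N
t=7: a0@(1,2):N a1@(0,2):N a2@(0,4):N a3@(1,5):N a4@(1,1):N a5@(2,0):N a6@(0,5):N a7@(2,5):N a8@(1,4):N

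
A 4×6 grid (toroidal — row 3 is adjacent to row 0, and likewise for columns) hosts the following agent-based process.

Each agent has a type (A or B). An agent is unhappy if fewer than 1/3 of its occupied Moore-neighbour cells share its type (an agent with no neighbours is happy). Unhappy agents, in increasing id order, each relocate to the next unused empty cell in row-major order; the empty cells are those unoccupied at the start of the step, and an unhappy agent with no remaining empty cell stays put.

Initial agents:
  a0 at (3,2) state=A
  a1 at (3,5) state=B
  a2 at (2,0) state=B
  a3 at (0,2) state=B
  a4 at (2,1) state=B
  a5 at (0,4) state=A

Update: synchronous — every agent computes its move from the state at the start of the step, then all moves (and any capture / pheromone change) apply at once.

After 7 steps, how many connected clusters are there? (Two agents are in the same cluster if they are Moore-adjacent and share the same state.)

t=1: a0@(0,0):A a1@(3,5):B a2@(2,0):B a3@(0,1):B a4@(2,1):B a5@(0,3):A
t=2: a0@(0,2):A a1@(3,5):B a2@(2,0):B a3@(0,4):B a4@(2,1):B a5@(0,3):A
t=3: (unchanged — steady state)

2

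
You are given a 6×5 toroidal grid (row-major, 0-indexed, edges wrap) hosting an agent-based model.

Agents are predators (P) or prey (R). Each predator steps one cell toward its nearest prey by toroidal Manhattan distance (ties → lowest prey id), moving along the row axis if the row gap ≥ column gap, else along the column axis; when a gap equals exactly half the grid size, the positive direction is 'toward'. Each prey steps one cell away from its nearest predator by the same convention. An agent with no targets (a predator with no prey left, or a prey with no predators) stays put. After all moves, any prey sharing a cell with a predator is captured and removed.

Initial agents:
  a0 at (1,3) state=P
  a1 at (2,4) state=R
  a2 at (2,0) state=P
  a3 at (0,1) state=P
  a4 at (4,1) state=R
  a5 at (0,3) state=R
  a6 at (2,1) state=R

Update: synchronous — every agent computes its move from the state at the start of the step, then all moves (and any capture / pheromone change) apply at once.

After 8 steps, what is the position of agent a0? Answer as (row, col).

(2, 1)

t=1: a0@(0,3):P a1@(2,3):R a2@(2,4):P a3@(5,1):P a4@(3,1):R a5@(5,3):R a6@(2,2):R
t=2: a0@(5,3):P a1@(2,2):R a2@(2,3):P a3@(4,1):P a4@(2,1):R a5@(4,3):R a6@(2,1):R
t=3: a0@(4,3):P a1@(2,1):R a2@(2,2):P a3@(3,1):P a4@(2,0):R a5@(3,3):R a6@(2,0):R
t=4: a0@(3,3):P a1@(2,0):R a2@(2,1):P a3@(2,1):P a4@(2,4):R a5@(2,3):R a6@(2,4):R
t=5: a0@(2,3):P a1@(2,4):R a2@(2,0):P a3@(2,0):P a4@(1,4):R a5@(1,3):R a6@(1,4):R
t=6: a0@(2,4):P a1@(2,0):R a2@(2,4):P a3@(2,4):P a4@(0,4):R a5@(0,3):R a6@(0,4):R
t=7: a0@(2,0):P a1@(2,1):R a2@(2,0):P a3@(2,0):P a4@(5,4):R a5@(5,3):R a6@(5,4):R
t=8: a0@(2,1):P a1@(2,2):R a2@(2,1):P a3@(2,1):P a4@(4,4):R a5@(4,3):R a6@(4,4):R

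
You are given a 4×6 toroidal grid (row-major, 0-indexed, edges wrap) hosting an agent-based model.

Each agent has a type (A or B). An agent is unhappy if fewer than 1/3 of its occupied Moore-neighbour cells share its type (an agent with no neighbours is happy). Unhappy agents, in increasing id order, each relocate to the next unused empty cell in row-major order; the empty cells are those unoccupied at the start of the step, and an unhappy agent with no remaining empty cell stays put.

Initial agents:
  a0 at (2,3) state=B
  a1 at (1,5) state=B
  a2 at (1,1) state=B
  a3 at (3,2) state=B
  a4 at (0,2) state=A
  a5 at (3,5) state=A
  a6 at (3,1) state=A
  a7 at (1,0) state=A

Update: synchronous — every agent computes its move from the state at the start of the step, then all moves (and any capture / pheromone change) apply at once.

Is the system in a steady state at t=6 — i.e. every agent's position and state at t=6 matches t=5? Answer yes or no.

yes

t=1: a0@(2,3):B a1@(0,0):B a2@(0,1):B a3@(3,2):B a4@(0,2):A a5@(3,5):A a6@(3,1):A a7@(0,3):A
t=2: a0@(2,3):B a1@(0,0):B a2@(0,1):B a3@(3,2):B a4@(0,2):A a5@(0,4):A a6@(0,5):A a7@(0,3):A
t=3: (unchanged — steady state)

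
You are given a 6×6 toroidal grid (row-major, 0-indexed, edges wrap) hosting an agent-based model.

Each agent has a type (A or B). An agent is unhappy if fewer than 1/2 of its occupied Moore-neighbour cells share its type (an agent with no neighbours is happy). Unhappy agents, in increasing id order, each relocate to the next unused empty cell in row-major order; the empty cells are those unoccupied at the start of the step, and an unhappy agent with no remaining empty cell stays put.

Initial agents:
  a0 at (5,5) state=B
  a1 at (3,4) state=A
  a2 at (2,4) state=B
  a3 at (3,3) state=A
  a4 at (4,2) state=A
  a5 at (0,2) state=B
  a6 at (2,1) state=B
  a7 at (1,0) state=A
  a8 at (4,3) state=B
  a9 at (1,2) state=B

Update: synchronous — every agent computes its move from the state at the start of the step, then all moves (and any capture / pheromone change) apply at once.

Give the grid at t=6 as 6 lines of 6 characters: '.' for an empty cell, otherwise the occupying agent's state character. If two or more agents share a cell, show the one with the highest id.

.BB.BA
A.B...
.B....
...A..
..A...
.....B

t=1: a0@(5,5):B a1@(0,0):A a2@(0,1):B a3@(3,3):A a4@(4,2):A a5@(0,2):B a6@(2,1):B a7@(0,3):A a8@(0,4):B a9@(1,2):B
t=2: a0@(5,5):B a1@(0,5):A a2@(0,1):B a3@(3,3):A a4@(4,2):A a5@(0,2):B a6@(2,1):B a7@(1,0):A a8@(0,4):B a9@(1,2):B
t=3: a0@(5,5):B a1@(0,0):A a2@(0,1):B a3@(3,3):A a4@(4,2):A a5@(0,2):B a6@(2,1):B a7@(0,3):A a8@(0,4):B a9@(1,2):B
t=4: a0@(5,5):B a1@(0,5):A a2@(0,1):B a3@(3,3):A a4@(4,2):A a5@(0,2):B a6@(2,1):B a7@(1,0):A a8@(0,4):B a9@(1,2):B
t=5: a0@(5,5):B a1@(0,0):A a2@(0,1):B a3@(3,3):A a4@(4,2):A a5@(0,2):B a6@(2,1):B a7@(0,3):A a8@(0,4):B a9@(1,2):B
t=6: a0@(5,5):B a1@(0,5):A a2@(0,1):B a3@(3,3):A a4@(4,2):A a5@(0,2):B a6@(2,1):B a7@(1,0):A a8@(0,4):B a9@(1,2):B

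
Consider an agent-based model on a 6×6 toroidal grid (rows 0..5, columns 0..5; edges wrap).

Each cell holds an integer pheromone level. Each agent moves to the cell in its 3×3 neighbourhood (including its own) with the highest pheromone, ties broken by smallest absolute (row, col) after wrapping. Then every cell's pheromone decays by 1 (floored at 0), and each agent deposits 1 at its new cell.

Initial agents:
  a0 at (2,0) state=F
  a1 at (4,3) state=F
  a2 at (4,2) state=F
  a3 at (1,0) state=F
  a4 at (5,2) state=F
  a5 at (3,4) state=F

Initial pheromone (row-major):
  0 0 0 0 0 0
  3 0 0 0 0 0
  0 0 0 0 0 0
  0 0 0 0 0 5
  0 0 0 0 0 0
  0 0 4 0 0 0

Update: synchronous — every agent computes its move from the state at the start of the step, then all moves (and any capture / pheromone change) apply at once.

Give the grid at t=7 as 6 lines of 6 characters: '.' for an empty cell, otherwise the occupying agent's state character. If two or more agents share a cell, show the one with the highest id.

......
F.....
......
.....F
......
..F...

t=1: a0@(3,5) a1@(5,2) a2@(5,2) a3@(1,0) a4@(5,2) a5@(3,5) | pheromone: 0 0 0 0 0 0 / 3 0 0 0 0 0 / 0 0 0 0 0 0 / 0 0 0 0 0 6 / 0 0 0 0 0 0 / 0 0 6 0 0 0
t=2: a0@(3,5) a1@(5,2) a2@(5,2) a3@(1,0) a4@(5,2) a5@(3,5) | pheromone: 0 0 0 0 0 0 / 3 0 0 0 0 0 / 0 0 0 0 0 0 / 0 0 0 0 0 7 / 0 0 0 0 0 0 / 0 0 8 0 0 0
t=3: a0@(3,5) a1@(5,2) a2@(5,2) a3@(1,0) a4@(5,2) a5@(3,5) | pheromone: 0 0 0 0 0 0 / 3 0 0 0 0 0 / 0 0 0 0 0 0 / 0 0 0 0 0 8 / 0 0 0 0 0 0 / 0 0 10 0 0 0
t=4: a0@(3,5) a1@(5,2) a2@(5,2) a3@(1,0) a4@(5,2) a5@(3,5) | pheromone: 0 0 0 0 0 0 / 3 0 0 0 0 0 / 0 0 0 0 0 0 / 0 0 0 0 0 9 / 0 0 0 0 0 0 / 0 0 12 0 0 0
t=5: a0@(3,5) a1@(5,2) a2@(5,2) a3@(1,0) a4@(5,2) a5@(3,5) | pheromone: 0 0 0 0 0 0 / 3 0 0 0 0 0 / 0 0 0 0 0 0 / 0 0 0 0 0 10 / 0 0 0 0 0 0 / 0 0 14 0 0 0
t=6: a0@(3,5) a1@(5,2) a2@(5,2) a3@(1,0) a4@(5,2) a5@(3,5) | pheromone: 0 0 0 0 0 0 / 3 0 0 0 0 0 / 0 0 0 0 0 0 / 0 0 0 0 0 11 / 0 0 0 0 0 0 / 0 0 16 0 0 0
t=7: a0@(3,5) a1@(5,2) a2@(5,2) a3@(1,0) a4@(5,2) a5@(3,5) | pheromone: 0 0 0 0 0 0 / 3 0 0 0 0 0 / 0 0 0 0 0 0 / 0 0 0 0 0 12 / 0 0 0 0 0 0 / 0 0 18 0 0 0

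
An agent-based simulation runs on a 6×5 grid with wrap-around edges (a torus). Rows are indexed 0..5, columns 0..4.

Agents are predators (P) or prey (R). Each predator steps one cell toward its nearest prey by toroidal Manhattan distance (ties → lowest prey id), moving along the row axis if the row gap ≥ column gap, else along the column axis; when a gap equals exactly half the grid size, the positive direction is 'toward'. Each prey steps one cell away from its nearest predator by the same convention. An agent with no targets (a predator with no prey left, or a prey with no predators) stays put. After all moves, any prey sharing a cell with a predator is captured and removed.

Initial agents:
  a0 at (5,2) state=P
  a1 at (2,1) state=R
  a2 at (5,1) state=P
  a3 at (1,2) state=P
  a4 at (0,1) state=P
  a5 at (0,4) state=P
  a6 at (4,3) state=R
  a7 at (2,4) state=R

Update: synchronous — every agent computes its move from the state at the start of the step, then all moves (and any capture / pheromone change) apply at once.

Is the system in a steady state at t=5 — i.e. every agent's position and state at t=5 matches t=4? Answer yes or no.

t=1: a0@(4,2):P a1@(3,1):R a2@(0,1):P a3@(2,2):P a4@(1,1):P a5@(1,4):P a6@(3,3):R a7@(3,4):R
t=2: a0@(3,2):P a2@(1,1):P a3@(3,2):P a4@(2,1):P a5@(2,4):P a6@(2,3):R a7@(4,4):R
t=3: a0@(2,2):P a2@(1,2):P a3@(2,2):P a4@(2,2):P a5@(2,3):P a7@(5,4):R
t=4: a0@(3,2):P a2@(0,2):P a3@(3,2):P a4@(3,2):P a5@(3,3):P a7@(4,4):R
t=5: a0@(3,3):P a2@(5,2):P a3@(3,3):P a4@(3,3):P a5@(4,3):P a7@(5,4):R

no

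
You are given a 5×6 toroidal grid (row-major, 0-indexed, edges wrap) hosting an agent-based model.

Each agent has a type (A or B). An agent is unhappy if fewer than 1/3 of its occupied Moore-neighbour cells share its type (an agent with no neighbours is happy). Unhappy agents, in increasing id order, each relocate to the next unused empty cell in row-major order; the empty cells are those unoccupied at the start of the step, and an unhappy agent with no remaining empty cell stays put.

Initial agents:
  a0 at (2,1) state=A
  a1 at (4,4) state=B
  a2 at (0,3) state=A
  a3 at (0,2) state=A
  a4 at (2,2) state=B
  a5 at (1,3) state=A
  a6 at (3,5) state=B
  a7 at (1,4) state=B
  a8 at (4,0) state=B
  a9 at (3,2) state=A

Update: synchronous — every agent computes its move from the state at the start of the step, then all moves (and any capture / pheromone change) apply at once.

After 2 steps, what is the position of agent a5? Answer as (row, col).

(1, 3)

t=1: a0@(2,1):A a1@(4,4):B a2@(0,3):A a3@(0,2):A a4@(0,0):B a5@(1,3):A a6@(3,5):B a7@(0,1):B a8@(4,0):B a9@(3,2):A
t=2: (unchanged — steady state)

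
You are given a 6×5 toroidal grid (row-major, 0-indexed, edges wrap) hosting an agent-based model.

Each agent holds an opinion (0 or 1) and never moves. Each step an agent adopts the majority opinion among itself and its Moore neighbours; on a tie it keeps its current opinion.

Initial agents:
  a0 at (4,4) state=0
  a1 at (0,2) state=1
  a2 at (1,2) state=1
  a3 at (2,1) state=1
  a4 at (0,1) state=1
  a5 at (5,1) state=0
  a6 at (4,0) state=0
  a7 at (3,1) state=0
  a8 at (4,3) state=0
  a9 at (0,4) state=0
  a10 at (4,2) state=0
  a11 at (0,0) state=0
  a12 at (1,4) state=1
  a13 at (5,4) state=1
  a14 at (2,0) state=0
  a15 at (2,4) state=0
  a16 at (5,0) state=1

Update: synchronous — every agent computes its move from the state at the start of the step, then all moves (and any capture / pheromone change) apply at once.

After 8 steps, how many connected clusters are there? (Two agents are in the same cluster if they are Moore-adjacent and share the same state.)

t=1: a0@(4,4):0 a1@(0,2):1 a2@(1,2):1 a3@(2,1):1 a4@(0,1):1 a5@(5,1):0 a6@(4,0):0 a7@(3,1):0 a8@(4,3):0 a9@(0,4):1 a10@(4,2):0 a11@(0,0):1 a12@(1,4):0 a13@(5,4):0 a14@(2,0):0 a15@(2,4):0 a16@(5,0):0
t=2: a0@(4,4):0 a1@(0,2):1 a2@(1,2):1 a3@(2,1):1 a4@(0,1):1 a5@(5,1):0 a6@(4,0):0 a7@(3,1):0 a8@(4,3):0 a9@(0,4):0 a10@(4,2):0 a11@(0,0):0 a12@(1,4):0 a13@(5,4):0 a14@(2,0):0 a15@(2,4):0 a16@(5,0):0
t=3: (unchanged — steady state)

2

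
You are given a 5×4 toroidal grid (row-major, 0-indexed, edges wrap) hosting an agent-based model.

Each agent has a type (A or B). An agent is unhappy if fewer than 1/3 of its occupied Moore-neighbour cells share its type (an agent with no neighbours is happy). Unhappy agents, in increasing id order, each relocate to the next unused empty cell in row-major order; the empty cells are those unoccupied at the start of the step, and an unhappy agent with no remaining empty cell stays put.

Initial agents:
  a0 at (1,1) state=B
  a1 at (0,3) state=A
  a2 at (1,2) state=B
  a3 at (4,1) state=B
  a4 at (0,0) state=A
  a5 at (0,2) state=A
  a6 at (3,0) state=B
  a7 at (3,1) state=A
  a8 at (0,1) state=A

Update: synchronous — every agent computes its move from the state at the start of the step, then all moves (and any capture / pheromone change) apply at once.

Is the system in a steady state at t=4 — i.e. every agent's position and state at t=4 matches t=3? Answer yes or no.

t=1: a0@(1,0):B a1@(0,3):A a2@(1,3):B a3@(2,0):B a4@(0,0):A a5@(0,2):A a6@(3,0):B a7@(2,1):A a8@(0,1):A
t=2: a0@(1,0):B a1@(0,3):A a2@(1,3):B a3@(2,0):B a4@(0,0):A a5@(0,2):A a6@(3,0):B a7@(1,1):A a8@(0,1):A
t=3: (unchanged — steady state)

yes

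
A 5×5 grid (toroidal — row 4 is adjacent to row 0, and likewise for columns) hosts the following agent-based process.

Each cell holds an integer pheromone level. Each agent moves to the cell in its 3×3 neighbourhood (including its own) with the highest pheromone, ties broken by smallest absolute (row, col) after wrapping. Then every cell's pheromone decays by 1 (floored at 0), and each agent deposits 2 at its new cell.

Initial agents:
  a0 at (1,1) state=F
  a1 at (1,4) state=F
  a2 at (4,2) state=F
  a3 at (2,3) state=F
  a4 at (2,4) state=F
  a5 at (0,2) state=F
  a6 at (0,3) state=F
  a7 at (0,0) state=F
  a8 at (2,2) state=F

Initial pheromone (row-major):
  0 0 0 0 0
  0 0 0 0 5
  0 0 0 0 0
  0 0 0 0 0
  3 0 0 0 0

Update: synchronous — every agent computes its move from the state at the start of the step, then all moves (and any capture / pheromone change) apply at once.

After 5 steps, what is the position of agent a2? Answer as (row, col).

(0, 1)

t=1: a0@(0,0) a1@(1,4) a2@(0,1) a3@(1,4) a4@(1,4) a5@(0,1) a6@(1,4) a7@(1,4) a8@(1,1) | pheromone: 2 4 0 0 0 / 0 2 0 0 14 / 0 0 0 0 0 / 0 0 0 0 0 / 2 0 0 0 0
t=2: a0@(1,4) a1@(1,4) a2@(0,1) a3@(1,4) a4@(1,4) a5@(0,1) a6@(1,4) a7@(1,4) a8@(0,1) | pheromone: 1 9 0 0 0 / 0 1 0 0 25 / 0 0 0 0 0 / 0 0 0 0 0 / 1 0 0 0 0
t=3: a0@(1,4) a1@(1,4) a2@(0,1) a3@(1,4) a4@(1,4) a5@(0,1) a6@(1,4) a7@(1,4) a8@(0,1) | pheromone: 0 14 0 0 0 / 0 0 0 0 36 / 0 0 0 0 0 / 0 0 0 0 0 / 0 0 0 0 0
t=4: a0@(1,4) a1@(1,4) a2@(0,1) a3@(1,4) a4@(1,4) a5@(0,1) a6@(1,4) a7@(1,4) a8@(0,1) | pheromone: 0 19 0 0 0 / 0 0 0 0 47 / 0 0 0 0 0 / 0 0 0 0 0 / 0 0 0 0 0
t=5: a0@(1,4) a1@(1,4) a2@(0,1) a3@(1,4) a4@(1,4) a5@(0,1) a6@(1,4) a7@(1,4) a8@(0,1) | pheromone: 0 24 0 0 0 / 0 0 0 0 58 / 0 0 0 0 0 / 0 0 0 0 0 / 0 0 0 0 0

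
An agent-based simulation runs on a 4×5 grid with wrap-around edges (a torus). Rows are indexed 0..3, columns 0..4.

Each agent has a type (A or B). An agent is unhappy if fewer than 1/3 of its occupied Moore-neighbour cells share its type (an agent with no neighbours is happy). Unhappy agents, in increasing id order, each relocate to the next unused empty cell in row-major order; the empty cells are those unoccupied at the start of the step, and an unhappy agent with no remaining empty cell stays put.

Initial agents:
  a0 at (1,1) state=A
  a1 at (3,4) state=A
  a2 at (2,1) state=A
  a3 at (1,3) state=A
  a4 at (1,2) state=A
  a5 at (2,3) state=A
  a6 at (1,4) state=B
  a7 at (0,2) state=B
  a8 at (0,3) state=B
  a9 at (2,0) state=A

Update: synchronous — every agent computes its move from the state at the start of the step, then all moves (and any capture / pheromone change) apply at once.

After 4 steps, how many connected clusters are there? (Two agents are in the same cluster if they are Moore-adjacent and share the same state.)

t=1: a0@(1,1):A a1@(3,4):A a2@(2,1):A a3@(1,3):A a4@(1,2):A a5@(2,3):A a6@(0,0):B a7@(0,1):B a8@(0,3):B a9@(2,0):A
t=2: a0@(1,1):A a1@(3,4):A a2@(2,1):A a3@(1,3):A a4@(1,2):A a5@(2,3):A a6@(0,0):B a7@(0,1):B a8@(0,2):B a9@(2,0):A
t=3: a0@(1,1):A a1@(3,4):A a2@(2,1):A a3@(1,3):A a4@(1,2):A a5@(2,3):A a6@(0,0):B a7@(0,1):B a8@(0,3):B a9@(2,0):A
t=4: a0@(1,1):A a1@(3,4):A a2@(2,1):A a3@(1,3):A a4@(1,2):A a5@(2,3):A a6@(0,0):B a7@(0,1):B a8@(0,2):B a9@(2,0):A

2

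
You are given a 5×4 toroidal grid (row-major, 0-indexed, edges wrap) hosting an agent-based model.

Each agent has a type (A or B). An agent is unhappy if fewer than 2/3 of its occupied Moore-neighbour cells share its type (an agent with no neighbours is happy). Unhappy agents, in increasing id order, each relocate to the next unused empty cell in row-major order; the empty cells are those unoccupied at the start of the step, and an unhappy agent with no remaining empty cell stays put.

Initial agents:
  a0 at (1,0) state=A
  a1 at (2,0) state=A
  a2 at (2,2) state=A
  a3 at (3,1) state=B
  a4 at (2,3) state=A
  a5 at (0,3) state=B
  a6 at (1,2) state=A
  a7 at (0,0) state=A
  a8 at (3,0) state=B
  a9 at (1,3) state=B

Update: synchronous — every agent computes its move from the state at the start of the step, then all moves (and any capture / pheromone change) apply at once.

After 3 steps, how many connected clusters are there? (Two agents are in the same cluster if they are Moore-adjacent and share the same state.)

t=1: a0@(0,1):A a1@(0,2):A a2@(1,1):A a3@(2,1):B a4@(2,3):A a5@(3,2):B a6@(3,3):A a7@(4,0):A a8@(4,1):B a9@(4,2):B
t=2: a0@(0,0):A a1@(0,3):A a2@(1,1):A a3@(1,0):B a4@(1,2):A a5@(1,3):B a6@(2,0):A a7@(4,0):A a8@(2,2):B a9@(3,0):B
t=3: a0@(0,1):A a1@(0,2):A a2@(2,1):A a3@(2,3):B a4@(3,1):A a5@(3,2):B a6@(3,3):A a7@(4,0):A a8@(4,1):B a9@(4,2):B

2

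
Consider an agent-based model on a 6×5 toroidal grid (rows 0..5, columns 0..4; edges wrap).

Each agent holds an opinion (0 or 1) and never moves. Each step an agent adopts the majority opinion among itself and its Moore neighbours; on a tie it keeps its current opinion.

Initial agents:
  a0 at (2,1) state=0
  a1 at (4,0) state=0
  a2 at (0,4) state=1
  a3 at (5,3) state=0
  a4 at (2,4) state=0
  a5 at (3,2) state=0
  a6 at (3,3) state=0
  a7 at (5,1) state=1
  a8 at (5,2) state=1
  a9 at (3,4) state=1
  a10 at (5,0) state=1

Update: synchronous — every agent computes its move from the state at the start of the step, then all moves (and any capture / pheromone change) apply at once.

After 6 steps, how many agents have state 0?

5

t=1: a0@(2,1):0 a1@(4,0):1 a2@(0,4):1 a3@(5,3):1 a4@(2,4):0 a5@(3,2):0 a6@(3,3):0 a7@(5,1):1 a8@(5,2):1 a9@(3,4):0 a10@(5,0):1
t=2: (unchanged — steady state)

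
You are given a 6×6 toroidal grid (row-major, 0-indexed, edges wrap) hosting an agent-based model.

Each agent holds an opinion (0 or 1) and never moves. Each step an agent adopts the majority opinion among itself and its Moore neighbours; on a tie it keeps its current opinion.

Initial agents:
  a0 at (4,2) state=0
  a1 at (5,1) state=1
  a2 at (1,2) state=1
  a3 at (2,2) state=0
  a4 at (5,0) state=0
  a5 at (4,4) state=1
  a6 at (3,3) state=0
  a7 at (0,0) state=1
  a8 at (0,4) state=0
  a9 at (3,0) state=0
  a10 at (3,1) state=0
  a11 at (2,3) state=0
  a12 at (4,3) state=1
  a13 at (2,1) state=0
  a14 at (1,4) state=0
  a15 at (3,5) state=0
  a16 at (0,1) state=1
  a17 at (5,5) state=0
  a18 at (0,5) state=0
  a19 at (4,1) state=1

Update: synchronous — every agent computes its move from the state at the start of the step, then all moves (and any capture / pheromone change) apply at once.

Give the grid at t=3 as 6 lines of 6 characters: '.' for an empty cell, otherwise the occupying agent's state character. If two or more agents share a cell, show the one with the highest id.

t=1: a0@(4,2):0 a1@(5,1):1 a2@(1,2):0 a3@(2,2):0 a4@(5,0):1 a5@(4,4):0 a6@(3,3):0 a7@(0,0):1 a8@(0,4):0 a9@(3,0):0 a10@(3,1):0 a11@(2,3):0 a12@(4,3):1 a13@(2,1):0 a14@(1,4):0 a15@(3,5):0 a16@(0,1):1 a17@(5,5):0 a18@(0,5):0 a19@(4,1):0
t=2: a0@(4,2):0 a1@(5,1):1 a2@(1,2):0 a3@(2,2):0 a4@(5,0):1 a5@(4,4):0 a6@(3,3):0 a7@(0,0):1 a8@(0,4):0 a9@(3,0):0 a10@(3,1):0 a11@(2,3):0 a12@(4,3):0 a13@(2,1):0 a14@(1,4):0 a15@(3,5):0 a16@(0,1):1 a17@(5,5):0 a18@(0,5):0 a19@(4,1):0
t=3: (unchanged — steady state)

11..00
..0.0.
.000..
00.0.0
.0000.
11...0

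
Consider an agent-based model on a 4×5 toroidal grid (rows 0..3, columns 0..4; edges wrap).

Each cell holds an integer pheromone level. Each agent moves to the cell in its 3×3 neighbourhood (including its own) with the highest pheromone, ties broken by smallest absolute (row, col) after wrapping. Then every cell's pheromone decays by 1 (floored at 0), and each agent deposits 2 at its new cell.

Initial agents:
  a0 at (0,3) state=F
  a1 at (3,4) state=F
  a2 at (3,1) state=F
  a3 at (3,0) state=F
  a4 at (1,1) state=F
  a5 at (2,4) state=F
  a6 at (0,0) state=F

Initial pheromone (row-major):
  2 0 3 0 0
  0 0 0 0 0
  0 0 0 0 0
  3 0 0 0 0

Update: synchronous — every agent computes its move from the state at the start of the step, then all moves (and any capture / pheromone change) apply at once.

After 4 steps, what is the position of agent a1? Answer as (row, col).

t=1: a0@(0,2) a1@(3,0) a2@(0,2) a3@(3,0) a4@(0,2) a5@(3,0) a6@(3,0) | pheromone: 1 0 8 0 0 / 0 0 0 0 0 / 0 0 0 0 0 / 10 0 0 0 0
t=2: a0@(0,2) a1@(3,0) a2@(0,2) a3@(3,0) a4@(0,2) a5@(3,0) a6@(3,0) | pheromone: 0 0 13 0 0 / 0 0 0 0 0 / 0 0 0 0 0 / 17 0 0 0 0
t=3: a0@(0,2) a1@(3,0) a2@(0,2) a3@(3,0) a4@(0,2) a5@(3,0) a6@(3,0) | pheromone: 0 0 18 0 0 / 0 0 0 0 0 / 0 0 0 0 0 / 24 0 0 0 0
t=4: a0@(0,2) a1@(3,0) a2@(0,2) a3@(3,0) a4@(0,2) a5@(3,0) a6@(3,0) | pheromone: 0 0 23 0 0 / 0 0 0 0 0 / 0 0 0 0 0 / 31 0 0 0 0

(3, 0)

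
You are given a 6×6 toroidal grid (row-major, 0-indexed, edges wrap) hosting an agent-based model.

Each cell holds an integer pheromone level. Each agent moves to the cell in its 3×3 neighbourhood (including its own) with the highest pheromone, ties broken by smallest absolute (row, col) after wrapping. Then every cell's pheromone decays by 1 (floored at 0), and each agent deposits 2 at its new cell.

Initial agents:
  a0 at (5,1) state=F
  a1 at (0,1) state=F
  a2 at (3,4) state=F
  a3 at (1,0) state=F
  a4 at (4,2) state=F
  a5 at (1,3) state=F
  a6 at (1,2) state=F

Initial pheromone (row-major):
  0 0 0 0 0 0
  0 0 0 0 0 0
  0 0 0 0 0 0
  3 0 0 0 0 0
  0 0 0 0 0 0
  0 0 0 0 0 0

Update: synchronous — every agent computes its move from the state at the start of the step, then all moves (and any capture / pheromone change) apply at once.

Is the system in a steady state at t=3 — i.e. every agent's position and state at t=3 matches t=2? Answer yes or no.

no

t=1: a0@(0,0) a1@(0,0) a2@(2,3) a3@(0,0) a4@(3,1) a5@(0,2) a6@(0,1) | pheromone: 6 2 2 0 0 0 / 0 0 0 0 0 0 / 0 0 0 2 0 0 / 2 2 0 0 0 0 / 0 0 0 0 0 0 / 0 0 0 0 0 0
t=2: a0@(0,0) a1@(0,0) a2@(2,3) a3@(0,0) a4@(3,0) a5@(0,1) a6@(0,0) | pheromone: 13 3 1 0 0 0 / 0 0 0 0 0 0 / 0 0 0 3 0 0 / 3 1 0 0 0 0 / 0 0 0 0 0 0 / 0 0 0 0 0 0
t=3: a0@(0,0) a1@(0,0) a2@(2,3) a3@(0,0) a4@(3,0) a5@(0,0) a6@(0,0) | pheromone: 22 2 0 0 0 0 / 0 0 0 0 0 0 / 0 0 0 4 0 0 / 4 0 0 0 0 0 / 0 0 0 0 0 0 / 0 0 0 0 0 0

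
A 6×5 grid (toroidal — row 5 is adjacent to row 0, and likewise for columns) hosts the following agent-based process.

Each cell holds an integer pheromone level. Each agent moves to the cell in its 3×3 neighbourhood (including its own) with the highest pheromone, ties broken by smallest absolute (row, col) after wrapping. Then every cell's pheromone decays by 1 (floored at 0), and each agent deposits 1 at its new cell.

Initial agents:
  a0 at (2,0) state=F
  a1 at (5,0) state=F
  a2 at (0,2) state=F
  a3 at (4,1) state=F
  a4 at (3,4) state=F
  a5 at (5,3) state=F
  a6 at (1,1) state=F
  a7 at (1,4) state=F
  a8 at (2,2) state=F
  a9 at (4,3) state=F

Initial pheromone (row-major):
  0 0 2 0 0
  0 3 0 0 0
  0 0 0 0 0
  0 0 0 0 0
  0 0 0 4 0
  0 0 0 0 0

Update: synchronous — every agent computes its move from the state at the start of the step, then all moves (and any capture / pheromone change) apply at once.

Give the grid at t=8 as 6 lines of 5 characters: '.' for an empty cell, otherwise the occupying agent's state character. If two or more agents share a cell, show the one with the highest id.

.....
.F...
.....
F....
...F.
.....

t=1: a0@(1,1) a1@(0,0) a2@(1,1) a3@(3,0) a4@(4,3) a5@(4,3) a6@(1,1) a7@(0,0) a8@(1,1) a9@(4,3) | pheromone: 2 0 1 0 0 / 0 6 0 0 0 / 0 0 0 0 0 / 1 0 0 0 0 / 0 0 0 6 0 / 0 0 0 0 0
t=2: a0@(1,1) a1@(1,1) a2@(1,1) a3@(3,0) a4@(4,3) a5@(4,3) a6@(1,1) a7@(1,1) a8@(1,1) a9@(4,3) | pheromone: 1 0 0 0 0 / 0 11 0 0 0 / 0 0 0 0 0 / 1 0 0 0 0 / 0 0 0 8 0 / 0 0 0 0 0
t=3: a0@(1,1) a1@(1,1) a2@(1,1) a3@(3,0) a4@(4,3) a5@(4,3) a6@(1,1) a7@(1,1) a8@(1,1) a9@(4,3) | pheromone: 0 0 0 0 0 / 0 16 0 0 0 / 0 0 0 0 0 / 1 0 0 0 0 / 0 0 0 10 0 / 0 0 0 0 0
t=4: a0@(1,1) a1@(1,1) a2@(1,1) a3@(3,0) a4@(4,3) a5@(4,3) a6@(1,1) a7@(1,1) a8@(1,1) a9@(4,3) | pheromone: 0 0 0 0 0 / 0 21 0 0 0 / 0 0 0 0 0 / 1 0 0 0 0 / 0 0 0 12 0 / 0 0 0 0 0
t=5: a0@(1,1) a1@(1,1) a2@(1,1) a3@(3,0) a4@(4,3) a5@(4,3) a6@(1,1) a7@(1,1) a8@(1,1) a9@(4,3) | pheromone: 0 0 0 0 0 / 0 26 0 0 0 / 0 0 0 0 0 / 1 0 0 0 0 / 0 0 0 14 0 / 0 0 0 0 0
t=6: a0@(1,1) a1@(1,1) a2@(1,1) a3@(3,0) a4@(4,3) a5@(4,3) a6@(1,1) a7@(1,1) a8@(1,1) a9@(4,3) | pheromone: 0 0 0 0 0 / 0 31 0 0 0 / 0 0 0 0 0 / 1 0 0 0 0 / 0 0 0 16 0 / 0 0 0 0 0
t=7: a0@(1,1) a1@(1,1) a2@(1,1) a3@(3,0) a4@(4,3) a5@(4,3) a6@(1,1) a7@(1,1) a8@(1,1) a9@(4,3) | pheromone: 0 0 0 0 0 / 0 36 0 0 0 / 0 0 0 0 0 / 1 0 0 0 0 / 0 0 0 18 0 / 0 0 0 0 0
t=8: a0@(1,1) a1@(1,1) a2@(1,1) a3@(3,0) a4@(4,3) a5@(4,3) a6@(1,1) a7@(1,1) a8@(1,1) a9@(4,3) | pheromone: 0 0 0 0 0 / 0 41 0 0 0 / 0 0 0 0 0 / 1 0 0 0 0 / 0 0 0 20 0 / 0 0 0 0 0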